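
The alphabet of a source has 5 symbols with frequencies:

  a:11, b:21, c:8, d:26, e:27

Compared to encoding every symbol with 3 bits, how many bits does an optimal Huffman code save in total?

Fixed-length: 3 bits × 93 symbols = 279 bits.
Huffman merges:
merge c(8) and a(11): 19
merge 19 and b(21): 40
merge d(26) and e(27): 53
merge 40 and 53: 93
Huffman total = 19 + 40 + 53 + 93 = 205 bits.
Saving = 279 − 205 = 74 bits.

74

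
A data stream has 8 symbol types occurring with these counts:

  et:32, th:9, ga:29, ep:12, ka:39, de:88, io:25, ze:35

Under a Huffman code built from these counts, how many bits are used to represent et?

3

Build the tree from the bottom:
merge th(9) and ep(12): 21
merge 21 and io(25): 46
merge ga(29) and et(32): 61
merge ze(35) and ka(39): 74
merge 46 and 61: 107
merge 74 and de(88): 162
merge 107 and 162: 269
et's leaf is at depth 3, giving a 3-bit codeword.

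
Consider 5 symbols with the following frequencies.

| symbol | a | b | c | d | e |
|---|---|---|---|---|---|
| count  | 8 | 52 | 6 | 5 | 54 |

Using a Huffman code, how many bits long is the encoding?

Build the Huffman tree bottom-up:
combine d(5), c(6) → 11
combine a(8), 11 → 19
combine 19, b(52) → 71
combine e(54), 71 → 125
Each symbol's bit-cost is frequency × depth; summing gives 226 bits (equivalently 11 + 19 + 71 + 125).

226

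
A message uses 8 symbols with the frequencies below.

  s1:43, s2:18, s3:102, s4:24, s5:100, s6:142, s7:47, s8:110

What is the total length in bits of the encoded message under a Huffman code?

Greedily combine the two least-frequent nodes:
s2(18) + s4(24) → 42
42 + s1(43) → 85
s7(47) + 85 → 132
s5(100) + s3(102) → 202
s8(110) + 132 → 242
s6(142) + 202 → 344
242 + 344 → 586
Each symbol's bit-cost is frequency × depth; summing gives 1633 bits (equivalently 42 + 85 + 132 + 202 + 242 + 344 + 586).

1633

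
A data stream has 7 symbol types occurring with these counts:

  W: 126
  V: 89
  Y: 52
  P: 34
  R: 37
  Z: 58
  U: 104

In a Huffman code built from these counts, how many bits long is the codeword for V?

Repeatedly merge the two smallest:
combine P(34), R(37) → 71
combine Y(52), Z(58) → 110
combine 71, V(89) → 160
combine U(104), 110 → 214
combine W(126), 160 → 286
combine 214, 286 → 500
V's leaf is at depth 3, giving a 3-bit codeword.

3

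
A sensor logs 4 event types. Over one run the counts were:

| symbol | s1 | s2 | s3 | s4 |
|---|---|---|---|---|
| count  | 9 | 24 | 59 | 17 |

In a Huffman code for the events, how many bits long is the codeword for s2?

2

Repeatedly merge the two smallest:
merge s1(9) and s4(17): 26
merge s2(24) and 26: 50
merge 50 and s3(59): 109
s2 sits 2 levels below the root, so its codeword is 2 bits.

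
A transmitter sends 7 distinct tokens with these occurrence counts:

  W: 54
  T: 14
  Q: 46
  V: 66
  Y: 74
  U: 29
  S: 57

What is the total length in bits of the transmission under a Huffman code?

Build the Huffman tree bottom-up:
T(14) + U(29) → 43
43 + Q(46) → 89
W(54) + S(57) → 111
V(66) + Y(74) → 140
89 + 111 → 200
140 + 200 → 340
Total encoded bits = sum of merged weights = 43 + 89 + 111 + 140 + 200 + 340 = 923.

923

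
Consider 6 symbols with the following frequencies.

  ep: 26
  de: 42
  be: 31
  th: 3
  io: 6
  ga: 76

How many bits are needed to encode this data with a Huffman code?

402

Greedily combine the two least-frequent nodes:
th(3) + io(6) → 9
9 + ep(26) → 35
be(31) + 35 → 66
de(42) + 66 → 108
ga(76) + 108 → 184
Total encoded bits = sum of merged weights = 9 + 35 + 66 + 108 + 184 = 402.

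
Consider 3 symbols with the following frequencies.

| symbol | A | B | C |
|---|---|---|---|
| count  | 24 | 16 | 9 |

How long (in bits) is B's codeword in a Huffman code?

Build the tree from the bottom:
C(9) + B(16) → 25
A(24) + 25 → 49
The subtree containing B is merged 2 times, so code length = 2.

2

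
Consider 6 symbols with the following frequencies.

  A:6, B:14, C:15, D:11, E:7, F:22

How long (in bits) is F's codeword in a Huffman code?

2

Huffman merges, smallest pair first:
merge A(6) and E(7): 13
merge D(11) and 13: 24
merge B(14) and C(15): 29
merge F(22) and 24: 46
merge 29 and 46: 75
F sits 2 levels below the root, so its codeword is 2 bits.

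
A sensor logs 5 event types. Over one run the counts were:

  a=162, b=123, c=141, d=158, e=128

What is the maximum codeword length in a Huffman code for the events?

Merge the two lowest-weight nodes at each step:
b(123) + e(128) → 251
c(141) + d(158) → 299
a(162) + 251 → 413
299 + 413 → 712
The first pair merged (b, e) ends up deepest, at depth 3.

3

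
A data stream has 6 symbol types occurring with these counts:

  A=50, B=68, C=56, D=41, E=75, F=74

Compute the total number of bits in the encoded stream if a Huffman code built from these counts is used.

Greedily combine the two least-frequent nodes:
D(41) + A(50) → 91
C(56) + B(68) → 124
F(74) + E(75) → 149
91 + 124 → 215
149 + 215 → 364
Each symbol's bit-cost is frequency × depth; summing gives 943 bits (equivalently 91 + 124 + 149 + 215 + 364).

943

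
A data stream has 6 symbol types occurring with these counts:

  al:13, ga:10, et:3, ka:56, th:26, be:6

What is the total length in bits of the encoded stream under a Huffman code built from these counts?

232

Merge the two smallest weights repeatedly:
merge et(3) and be(6): 9
merge 9 and ga(10): 19
merge al(13) and 19: 32
merge th(26) and 32: 58
merge ka(56) and 58: 114
The encoded length is the sum of every internal node's weight: 9 + 19 + 32 + 58 + 114 = 232 bits.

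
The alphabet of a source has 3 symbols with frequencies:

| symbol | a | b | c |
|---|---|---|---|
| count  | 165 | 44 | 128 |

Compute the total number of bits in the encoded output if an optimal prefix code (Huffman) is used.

509

Merge the two smallest weights repeatedly:
b(44) + c(128) → 172
a(165) + 172 → 337
The encoded length is the sum of every internal node's weight: 172 + 337 = 509 bits.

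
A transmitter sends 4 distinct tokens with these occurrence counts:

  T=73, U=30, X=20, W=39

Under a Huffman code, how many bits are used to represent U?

Repeatedly merge the two smallest:
X(20) + U(30) → 50
W(39) + 50 → 89
T(73) + 89 → 162
The subtree containing U is merged 3 times, so code length = 3.

3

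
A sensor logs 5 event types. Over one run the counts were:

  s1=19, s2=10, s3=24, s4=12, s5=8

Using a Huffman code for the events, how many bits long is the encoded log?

Greedily combine the two least-frequent nodes:
s5(8) + s2(10) → 18
s4(12) + 18 → 30
s1(19) + s3(24) → 43
30 + 43 → 73
Each symbol's bit-cost is frequency × depth; summing gives 164 bits (equivalently 18 + 30 + 43 + 73).

164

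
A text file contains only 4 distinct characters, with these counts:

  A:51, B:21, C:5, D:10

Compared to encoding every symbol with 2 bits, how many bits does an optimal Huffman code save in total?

Fixed-length: 2 bits × 87 symbols = 174 bits.
Huffman merges:
C(5) + D(10) → 15
15 + B(21) → 36
36 + A(51) → 87
Huffman total = 15 + 36 + 87 = 138 bits.
Saving = 174 − 138 = 36 bits.

36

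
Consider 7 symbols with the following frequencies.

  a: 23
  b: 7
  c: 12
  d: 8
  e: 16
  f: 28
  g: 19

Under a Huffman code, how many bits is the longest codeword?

Merge the two lowest-weight nodes at each step:
merge b(7) and d(8): 15
merge c(12) and 15: 27
merge e(16) and g(19): 35
merge a(23) and 27: 50
merge f(28) and 35: 63
merge 50 and 63: 113
The rarest symbols sit at the bottom; the longest codeword is 4 bits.

4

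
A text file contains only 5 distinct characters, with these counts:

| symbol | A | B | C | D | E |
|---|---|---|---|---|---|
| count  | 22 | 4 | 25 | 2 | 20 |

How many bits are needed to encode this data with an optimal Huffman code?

Build the Huffman tree bottom-up:
combine D(2), B(4) → 6
combine 6, E(20) → 26
combine A(22), C(25) → 47
combine 26, 47 → 73
The encoded length is the sum of every internal node's weight: 6 + 26 + 47 + 73 = 152 bits.

152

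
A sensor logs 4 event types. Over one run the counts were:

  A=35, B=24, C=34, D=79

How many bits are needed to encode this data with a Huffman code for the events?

Greedily combine the two least-frequent nodes:
combine B(24), C(34) → 58
combine A(35), 58 → 93
combine D(79), 93 → 172
The encoded length is the sum of every internal node's weight: 58 + 93 + 172 = 323 bits.

323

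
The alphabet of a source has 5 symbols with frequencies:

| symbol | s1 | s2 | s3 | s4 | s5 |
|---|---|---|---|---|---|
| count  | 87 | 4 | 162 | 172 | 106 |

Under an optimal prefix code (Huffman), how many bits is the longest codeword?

3

Merge the two lowest-weight nodes at each step:
merge s2(4) and s1(87): 91
merge 91 and s5(106): 197
merge s3(162) and s4(172): 334
merge 197 and 334: 531
The first pair merged (s2, s1) ends up deepest, at depth 3.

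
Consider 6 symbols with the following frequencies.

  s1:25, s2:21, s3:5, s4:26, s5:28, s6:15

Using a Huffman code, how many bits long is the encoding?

301

Build the Huffman tree bottom-up:
combine s3(5), s6(15) → 20
combine 20, s2(21) → 41
combine s1(25), s4(26) → 51
combine s5(28), 41 → 69
combine 51, 69 → 120
Each symbol's bit-cost is frequency × depth; summing gives 301 bits (equivalently 20 + 41 + 51 + 69 + 120).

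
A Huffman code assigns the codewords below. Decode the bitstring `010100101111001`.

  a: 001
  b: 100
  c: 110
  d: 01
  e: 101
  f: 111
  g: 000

Read left to right; each codeword is recognised as soon as it completes (prefix code):
  01→d | 01→d | 001→a | 01→d | 111→f | 001→a
Decoded message: ddadfa

ddadfa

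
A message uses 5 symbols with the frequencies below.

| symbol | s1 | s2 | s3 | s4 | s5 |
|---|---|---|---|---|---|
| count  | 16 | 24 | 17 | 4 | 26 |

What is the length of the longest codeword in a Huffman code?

Merge the two lowest-weight nodes at each step:
merge s4(4) and s1(16): 20
merge s3(17) and 20: 37
merge s2(24) and s5(26): 50
merge 37 and 50: 87
The first pair merged (s4, s1) ends up deepest, at depth 3.

3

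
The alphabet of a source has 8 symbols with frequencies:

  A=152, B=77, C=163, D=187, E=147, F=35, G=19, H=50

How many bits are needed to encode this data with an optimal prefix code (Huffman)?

2298

Build the Huffman tree bottom-up:
merge G(19) and F(35): 54
merge H(50) and 54: 104
merge B(77) and 104: 181
merge E(147) and A(152): 299
merge C(163) and 181: 344
merge D(187) and 299: 486
merge 344 and 486: 830
Each symbol's bit-cost is frequency × depth; summing gives 2298 bits (equivalently 54 + 104 + 181 + 299 + 344 + 486 + 830).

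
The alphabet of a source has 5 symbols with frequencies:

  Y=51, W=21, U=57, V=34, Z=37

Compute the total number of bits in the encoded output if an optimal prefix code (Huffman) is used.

Merge the two smallest weights repeatedly:
combine W(21), V(34) → 55
combine Z(37), Y(51) → 88
combine 55, U(57) → 112
combine 88, 112 → 200
Each symbol's bit-cost is frequency × depth; summing gives 455 bits (equivalently 55 + 88 + 112 + 200).

455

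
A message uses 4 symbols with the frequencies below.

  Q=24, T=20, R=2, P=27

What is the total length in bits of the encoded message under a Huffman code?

Merge the two smallest weights repeatedly:
merge R(2) and T(20): 22
merge 22 and Q(24): 46
merge P(27) and 46: 73
The encoded length is the sum of every internal node's weight: 22 + 46 + 73 = 141 bits.

141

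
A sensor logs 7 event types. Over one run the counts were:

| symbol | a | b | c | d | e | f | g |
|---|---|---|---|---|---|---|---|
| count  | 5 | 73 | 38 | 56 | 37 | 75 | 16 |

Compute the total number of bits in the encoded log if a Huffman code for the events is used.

773

Merge the two smallest weights repeatedly:
merge a(5) and g(16): 21
merge 21 and e(37): 58
merge c(38) and d(56): 94
merge 58 and b(73): 131
merge f(75) and 94: 169
merge 131 and 169: 300
Total encoded bits = sum of merged weights = 21 + 58 + 94 + 131 + 169 + 300 = 773.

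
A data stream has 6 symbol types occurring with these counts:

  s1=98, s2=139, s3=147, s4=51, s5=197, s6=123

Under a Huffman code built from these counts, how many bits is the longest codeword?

3

Merge the two lowest-weight nodes at each step:
combine s4(51), s1(98) → 149
combine s6(123), s2(139) → 262
combine s3(147), 149 → 296
combine s5(197), 262 → 459
combine 296, 459 → 755
Maximum depth reached is 3.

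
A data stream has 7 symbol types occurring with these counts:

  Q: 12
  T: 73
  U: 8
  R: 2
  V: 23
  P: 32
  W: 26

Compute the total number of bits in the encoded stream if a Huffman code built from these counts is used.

414

Build the Huffman tree bottom-up:
merge R(2) and U(8): 10
merge 10 and Q(12): 22
merge 22 and V(23): 45
merge W(26) and P(32): 58
merge 45 and 58: 103
merge T(73) and 103: 176
The encoded length is the sum of every internal node's weight: 10 + 22 + 45 + 58 + 103 + 176 = 414 bits.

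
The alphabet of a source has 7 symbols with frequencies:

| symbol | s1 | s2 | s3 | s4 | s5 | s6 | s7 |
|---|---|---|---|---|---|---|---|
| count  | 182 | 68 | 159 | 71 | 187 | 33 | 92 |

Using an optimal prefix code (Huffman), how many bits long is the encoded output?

Greedily combine the two least-frequent nodes:
s6(33) + s2(68) → 101
s4(71) + s7(92) → 163
101 + s3(159) → 260
163 + s1(182) → 345
s5(187) + 260 → 447
345 + 447 → 792
Total encoded bits = sum of merged weights = 101 + 163 + 260 + 345 + 447 + 792 = 2108.

2108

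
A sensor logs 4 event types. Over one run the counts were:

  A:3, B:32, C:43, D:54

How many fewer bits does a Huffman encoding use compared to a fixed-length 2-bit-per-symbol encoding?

Fixed-length: 2 bits × 132 symbols = 264 bits.
Huffman merges:
A(3) + B(32) → 35
35 + C(43) → 78
D(54) + 78 → 132
Huffman total = 35 + 78 + 132 = 245 bits.
Saving = 264 − 245 = 19 bits.

19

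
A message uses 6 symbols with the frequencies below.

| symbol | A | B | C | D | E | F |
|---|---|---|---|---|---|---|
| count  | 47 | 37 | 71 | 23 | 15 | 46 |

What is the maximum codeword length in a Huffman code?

4

Merge the two lowest-weight nodes at each step:
combine E(15), D(23) → 38
combine B(37), 38 → 75
combine F(46), A(47) → 93
combine C(71), 75 → 146
combine 93, 146 → 239
The rarest symbols sit at the bottom; the longest codeword is 4 bits.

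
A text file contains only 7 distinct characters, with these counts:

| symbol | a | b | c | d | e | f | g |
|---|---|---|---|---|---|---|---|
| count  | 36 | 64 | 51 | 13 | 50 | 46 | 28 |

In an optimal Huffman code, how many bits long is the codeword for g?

Huffman merges, smallest pair first:
merge d(13) and g(28): 41
merge a(36) and 41: 77
merge f(46) and e(50): 96
merge c(51) and b(64): 115
merge 77 and 96: 173
merge 115 and 173: 288
g sits 4 levels below the root, so its codeword is 4 bits.

4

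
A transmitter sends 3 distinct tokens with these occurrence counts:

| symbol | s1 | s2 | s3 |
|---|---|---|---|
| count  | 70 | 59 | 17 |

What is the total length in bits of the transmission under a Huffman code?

Build the Huffman tree bottom-up:
combine s3(17), s2(59) → 76
combine s1(70), 76 → 146
Total encoded bits = sum of merged weights = 76 + 146 = 222.

222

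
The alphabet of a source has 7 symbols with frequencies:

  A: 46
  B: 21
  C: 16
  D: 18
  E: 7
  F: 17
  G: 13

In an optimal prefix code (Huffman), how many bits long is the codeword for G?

Huffman merges, smallest pair first:
merge E(7) and G(13): 20
merge C(16) and F(17): 33
merge D(18) and 20: 38
merge B(21) and 33: 54
merge 38 and A(46): 84
merge 54 and 84: 138
G's leaf is at depth 4, giving a 4-bit codeword.

4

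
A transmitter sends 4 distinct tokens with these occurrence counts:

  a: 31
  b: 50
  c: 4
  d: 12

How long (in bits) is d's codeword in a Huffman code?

3

Build the tree from the bottom:
combine c(4), d(12) → 16
combine 16, a(31) → 47
combine 47, b(50) → 97
The subtree containing d is merged 3 times, so code length = 3.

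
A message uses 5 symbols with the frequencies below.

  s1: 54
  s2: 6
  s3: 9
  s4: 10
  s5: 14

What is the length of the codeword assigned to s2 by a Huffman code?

Build the tree from the bottom:
s2(6) + s3(9) → 15
s4(10) + s5(14) → 24
15 + 24 → 39
39 + s1(54) → 93
s2's leaf is at depth 3, giving a 3-bit codeword.

3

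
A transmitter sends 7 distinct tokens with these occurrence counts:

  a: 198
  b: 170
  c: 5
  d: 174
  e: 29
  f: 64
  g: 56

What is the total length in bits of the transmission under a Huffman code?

Greedily combine the two least-frequent nodes:
c(5) + e(29) → 34
34 + g(56) → 90
f(64) + 90 → 154
154 + b(170) → 324
d(174) + a(198) → 372
324 + 372 → 696
The encoded length is the sum of every internal node's weight: 34 + 90 + 154 + 324 + 372 + 696 = 1670 bits.

1670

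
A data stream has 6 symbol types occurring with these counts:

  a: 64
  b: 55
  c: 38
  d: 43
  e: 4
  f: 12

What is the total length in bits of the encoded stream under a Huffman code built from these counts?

Merge the two smallest weights repeatedly:
e(4) + f(12) → 16
16 + c(38) → 54
d(43) + 54 → 97
b(55) + a(64) → 119
97 + 119 → 216
Total encoded bits = sum of merged weights = 16 + 54 + 97 + 119 + 216 = 502.

502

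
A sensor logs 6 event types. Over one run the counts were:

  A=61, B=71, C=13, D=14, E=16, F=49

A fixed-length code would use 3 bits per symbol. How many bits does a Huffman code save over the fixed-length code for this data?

154

Fixed-length: 3 bits × 224 symbols = 672 bits.
Huffman merges:
combine C(13), D(14) → 27
combine E(16), 27 → 43
combine 43, F(49) → 92
combine A(61), B(71) → 132
combine 92, 132 → 224
Huffman total = 27 + 43 + 92 + 132 + 224 = 518 bits.
Saving = 672 − 518 = 154 bits.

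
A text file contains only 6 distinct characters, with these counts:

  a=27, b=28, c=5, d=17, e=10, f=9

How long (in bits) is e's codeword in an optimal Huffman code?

Build the tree from the bottom:
c(5) + f(9) → 14
e(10) + 14 → 24
d(17) + 24 → 41
a(27) + b(28) → 55
41 + 55 → 96
e's leaf is at depth 3, giving a 3-bit codeword.

3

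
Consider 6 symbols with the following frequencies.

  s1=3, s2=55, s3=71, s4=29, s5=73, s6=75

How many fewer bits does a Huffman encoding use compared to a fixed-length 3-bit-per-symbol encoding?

187

Fixed-length: 3 bits × 306 symbols = 918 bits.
Huffman merges:
s1(3) + s4(29) → 32
32 + s2(55) → 87
s3(71) + s5(73) → 144
s6(75) + 87 → 162
144 + 162 → 306
Huffman total = 32 + 87 + 144 + 162 + 306 = 731 bits.
Saving = 918 − 731 = 187 bits.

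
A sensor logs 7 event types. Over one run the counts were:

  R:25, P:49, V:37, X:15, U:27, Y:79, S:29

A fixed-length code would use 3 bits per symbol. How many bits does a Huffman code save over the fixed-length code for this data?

88

Fixed-length: 3 bits × 261 symbols = 783 bits.
Huffman merges:
combine X(15), R(25) → 40
combine U(27), S(29) → 56
combine V(37), 40 → 77
combine P(49), 56 → 105
combine 77, Y(79) → 156
combine 105, 156 → 261
Huffman total = 40 + 56 + 77 + 105 + 156 + 261 = 695 bits.
Saving = 783 − 695 = 88 bits.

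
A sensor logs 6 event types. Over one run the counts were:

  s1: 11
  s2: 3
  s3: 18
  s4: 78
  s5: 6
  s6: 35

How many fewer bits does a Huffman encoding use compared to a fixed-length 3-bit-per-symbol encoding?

162

Fixed-length: 3 bits × 151 symbols = 453 bits.
Huffman merges:
merge s2(3) and s5(6): 9
merge 9 and s1(11): 20
merge s3(18) and 20: 38
merge s6(35) and 38: 73
merge 73 and s4(78): 151
Huffman total = 9 + 20 + 38 + 73 + 151 = 291 bits.
Saving = 453 − 291 = 162 bits.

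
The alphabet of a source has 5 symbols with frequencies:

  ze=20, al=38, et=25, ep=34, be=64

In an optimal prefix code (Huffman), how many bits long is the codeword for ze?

3

Huffman merges, smallest pair first:
ze(20) + et(25) → 45
ep(34) + al(38) → 72
45 + be(64) → 109
72 + 109 → 181
The subtree containing ze is merged 3 times, so code length = 3.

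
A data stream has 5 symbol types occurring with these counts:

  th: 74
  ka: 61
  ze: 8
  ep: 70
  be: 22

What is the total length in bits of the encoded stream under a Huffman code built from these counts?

Build the Huffman tree bottom-up:
ze(8) + be(22) → 30
30 + ka(61) → 91
ep(70) + th(74) → 144
91 + 144 → 235
Each symbol's bit-cost is frequency × depth; summing gives 500 bits (equivalently 30 + 91 + 144 + 235).

500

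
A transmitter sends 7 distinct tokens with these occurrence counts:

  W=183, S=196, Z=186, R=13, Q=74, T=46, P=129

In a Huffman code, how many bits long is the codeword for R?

Build the tree from the bottom:
combine R(13), T(46) → 59
combine 59, Q(74) → 133
combine P(129), 133 → 262
combine W(183), Z(186) → 369
combine S(196), 262 → 458
combine 369, 458 → 827
R sits 5 levels below the root, so its codeword is 5 bits.

5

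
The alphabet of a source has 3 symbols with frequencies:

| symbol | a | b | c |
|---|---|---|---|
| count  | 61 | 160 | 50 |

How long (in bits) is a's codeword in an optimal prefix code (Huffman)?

2

Huffman merges, smallest pair first:
combine c(50), a(61) → 111
combine 111, b(160) → 271
a's leaf is at depth 2, giving a 2-bit codeword.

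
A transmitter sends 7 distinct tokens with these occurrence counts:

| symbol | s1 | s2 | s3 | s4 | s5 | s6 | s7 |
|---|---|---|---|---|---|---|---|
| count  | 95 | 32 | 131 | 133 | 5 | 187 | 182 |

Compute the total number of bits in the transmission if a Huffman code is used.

1962

Merge the two smallest weights repeatedly:
combine s5(5), s2(32) → 37
combine 37, s1(95) → 132
combine s3(131), 132 → 263
combine s4(133), s7(182) → 315
combine s6(187), 263 → 450
combine 315, 450 → 765
The encoded length is the sum of every internal node's weight: 37 + 132 + 263 + 315 + 450 + 765 = 1962 bits.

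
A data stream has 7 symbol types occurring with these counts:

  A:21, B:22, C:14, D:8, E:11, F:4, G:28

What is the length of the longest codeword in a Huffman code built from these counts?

Merge the two lowest-weight nodes at each step:
combine F(4), D(8) → 12
combine E(11), 12 → 23
combine C(14), A(21) → 35
combine B(22), 23 → 45
combine G(28), 35 → 63
combine 45, 63 → 108
The rarest symbols sit at the bottom; the longest codeword is 4 bits.

4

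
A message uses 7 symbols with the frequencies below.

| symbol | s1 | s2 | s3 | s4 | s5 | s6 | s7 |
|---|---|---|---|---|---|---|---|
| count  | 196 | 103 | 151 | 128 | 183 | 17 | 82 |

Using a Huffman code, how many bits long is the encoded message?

Merge the two smallest weights repeatedly:
s6(17) + s7(82) → 99
99 + s2(103) → 202
s4(128) + s3(151) → 279
s5(183) + s1(196) → 379
202 + 279 → 481
379 + 481 → 860
Total encoded bits = sum of merged weights = 99 + 202 + 279 + 379 + 481 + 860 = 2300.

2300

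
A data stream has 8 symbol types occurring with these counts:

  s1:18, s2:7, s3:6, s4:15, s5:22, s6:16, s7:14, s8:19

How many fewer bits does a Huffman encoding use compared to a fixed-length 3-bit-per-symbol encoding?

Fixed-length: 3 bits × 117 symbols = 351 bits.
Huffman merges:
s3(6) + s2(7) → 13
13 + s7(14) → 27
s4(15) + s6(16) → 31
s1(18) + s8(19) → 37
s5(22) + 27 → 49
31 + 37 → 68
49 + 68 → 117
Huffman total = 13 + 27 + 31 + 37 + 49 + 68 + 117 = 342 bits.
Saving = 351 − 342 = 9 bits.

9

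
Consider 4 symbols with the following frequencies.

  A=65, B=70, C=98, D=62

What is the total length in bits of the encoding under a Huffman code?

590

Build the Huffman tree bottom-up:
merge D(62) and A(65): 127
merge B(70) and C(98): 168
merge 127 and 168: 295
Total encoded bits = sum of merged weights = 127 + 168 + 295 = 590.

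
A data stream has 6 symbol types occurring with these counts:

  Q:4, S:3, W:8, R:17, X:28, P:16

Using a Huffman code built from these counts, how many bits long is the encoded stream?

174

Merge the two smallest weights repeatedly:
combine S(3), Q(4) → 7
combine 7, W(8) → 15
combine 15, P(16) → 31
combine R(17), X(28) → 45
combine 31, 45 → 76
The encoded length is the sum of every internal node's weight: 7 + 15 + 31 + 45 + 76 = 174 bits.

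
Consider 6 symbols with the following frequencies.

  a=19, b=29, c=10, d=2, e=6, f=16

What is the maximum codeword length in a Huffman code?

Merge the two lowest-weight nodes at each step:
d(2) + e(6) → 8
8 + c(10) → 18
f(16) + 18 → 34
a(19) + b(29) → 48
34 + 48 → 82
The first pair merged (d, e) ends up deepest, at depth 4.

4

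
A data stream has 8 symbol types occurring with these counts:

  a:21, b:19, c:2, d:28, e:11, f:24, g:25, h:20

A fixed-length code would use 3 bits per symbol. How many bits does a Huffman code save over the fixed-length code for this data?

Fixed-length: 3 bits × 150 symbols = 450 bits.
Huffman merges:
combine c(2), e(11) → 13
combine 13, b(19) → 32
combine h(20), a(21) → 41
combine f(24), g(25) → 49
combine d(28), 32 → 60
combine 41, 49 → 90
combine 60, 90 → 150
Huffman total = 13 + 32 + 41 + 49 + 60 + 90 + 150 = 435 bits.
Saving = 450 − 435 = 15 bits.

15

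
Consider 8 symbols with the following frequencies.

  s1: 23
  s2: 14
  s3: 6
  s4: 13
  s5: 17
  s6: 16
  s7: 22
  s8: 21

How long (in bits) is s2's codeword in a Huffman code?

Build the tree from the bottom:
combine s3(6), s4(13) → 19
combine s2(14), s6(16) → 30
combine s5(17), 19 → 36
combine s8(21), s7(22) → 43
combine s1(23), 30 → 53
combine 36, 43 → 79
combine 53, 79 → 132
s2 sits 3 levels below the root, so its codeword is 3 bits.

3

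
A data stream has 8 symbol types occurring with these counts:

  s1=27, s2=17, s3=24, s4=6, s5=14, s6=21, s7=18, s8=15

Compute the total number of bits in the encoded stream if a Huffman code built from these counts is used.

419

Build the Huffman tree bottom-up:
combine s4(6), s5(14) → 20
combine s8(15), s2(17) → 32
combine s7(18), 20 → 38
combine s6(21), s3(24) → 45
combine s1(27), 32 → 59
combine 38, 45 → 83
combine 59, 83 → 142
Total encoded bits = sum of merged weights = 20 + 32 + 38 + 45 + 59 + 83 + 142 = 419.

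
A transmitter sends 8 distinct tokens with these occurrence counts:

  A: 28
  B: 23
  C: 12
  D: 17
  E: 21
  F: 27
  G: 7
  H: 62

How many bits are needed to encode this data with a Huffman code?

Merge the two smallest weights repeatedly:
combine G(7), C(12) → 19
combine D(17), 19 → 36
combine E(21), B(23) → 44
combine F(27), A(28) → 55
combine 36, 44 → 80
combine 55, H(62) → 117
combine 80, 117 → 197
The encoded length is the sum of every internal node's weight: 19 + 36 + 44 + 55 + 80 + 117 + 197 = 548 bits.

548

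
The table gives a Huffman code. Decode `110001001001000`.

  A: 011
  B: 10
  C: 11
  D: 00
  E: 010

CDEEED

Read left to right; each codeword is recognised as soon as it completes (prefix code):
  11→C | 00→D | 010→E | 010→E | 010→E | 00→D
Decoded message: CDEEED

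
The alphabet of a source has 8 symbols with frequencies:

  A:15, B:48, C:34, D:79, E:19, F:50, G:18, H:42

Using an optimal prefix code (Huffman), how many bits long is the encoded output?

Merge the two smallest weights repeatedly:
A(15) + G(18) → 33
E(19) + 33 → 52
C(34) + H(42) → 76
B(48) + F(50) → 98
52 + 76 → 128
D(79) + 98 → 177
128 + 177 → 305
Each symbol's bit-cost is frequency × depth; summing gives 869 bits (equivalently 33 + 52 + 76 + 98 + 128 + 177 + 305).

869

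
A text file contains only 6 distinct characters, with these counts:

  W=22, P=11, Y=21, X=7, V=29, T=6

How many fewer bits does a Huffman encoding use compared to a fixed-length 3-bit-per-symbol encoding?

Fixed-length: 3 bits × 96 symbols = 288 bits.
Huffman merges:
merge T(6) and X(7): 13
merge P(11) and 13: 24
merge Y(21) and W(22): 43
merge 24 and V(29): 53
merge 43 and 53: 96
Huffman total = 13 + 24 + 43 + 53 + 96 = 229 bits.
Saving = 288 − 229 = 59 bits.

59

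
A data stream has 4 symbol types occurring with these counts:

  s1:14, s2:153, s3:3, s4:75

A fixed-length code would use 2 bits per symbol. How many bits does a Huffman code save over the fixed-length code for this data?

Fixed-length: 2 bits × 245 symbols = 490 bits.
Huffman merges:
combine s3(3), s1(14) → 17
combine 17, s4(75) → 92
combine 92, s2(153) → 245
Huffman total = 17 + 92 + 245 = 354 bits.
Saving = 490 − 354 = 136 bits.

136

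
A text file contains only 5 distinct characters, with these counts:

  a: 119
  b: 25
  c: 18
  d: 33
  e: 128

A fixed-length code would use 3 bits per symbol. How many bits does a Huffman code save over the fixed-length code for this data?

Fixed-length: 3 bits × 323 symbols = 969 bits.
Huffman merges:
merge c(18) and b(25): 43
merge d(33) and 43: 76
merge 76 and a(119): 195
merge e(128) and 195: 323
Huffman total = 43 + 76 + 195 + 323 = 637 bits.
Saving = 969 − 637 = 332 bits.

332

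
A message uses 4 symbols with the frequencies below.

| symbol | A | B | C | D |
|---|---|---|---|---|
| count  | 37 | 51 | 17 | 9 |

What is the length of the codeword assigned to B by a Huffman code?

Huffman merges, smallest pair first:
D(9) + C(17) → 26
26 + A(37) → 63
B(51) + 63 → 114
B is merged only at the final step, so code length = 1.

1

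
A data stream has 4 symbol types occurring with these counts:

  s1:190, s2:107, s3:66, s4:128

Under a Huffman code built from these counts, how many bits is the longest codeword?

Merge the two lowest-weight nodes at each step:
combine s3(66), s2(107) → 173
combine s4(128), 173 → 301
combine s1(190), 301 → 491
The first pair merged (s3, s2) ends up deepest, at depth 3.

3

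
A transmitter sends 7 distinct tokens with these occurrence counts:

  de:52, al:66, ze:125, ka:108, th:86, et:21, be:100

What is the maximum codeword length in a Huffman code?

Merge the two lowest-weight nodes at each step:
combine et(21), de(52) → 73
combine al(66), 73 → 139
combine th(86), be(100) → 186
combine ka(108), ze(125) → 233
combine 139, 186 → 325
combine 233, 325 → 558
The rarest symbols sit at the bottom; the longest codeword is 4 bits.

4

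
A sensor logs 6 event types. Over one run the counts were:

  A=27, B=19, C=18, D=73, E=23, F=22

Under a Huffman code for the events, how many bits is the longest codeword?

Merge the two lowest-weight nodes at each step:
combine C(18), B(19) → 37
combine F(22), E(23) → 45
combine A(27), 37 → 64
combine 45, 64 → 109
combine D(73), 109 → 182
The first pair merged (C, B) ends up deepest, at depth 4.

4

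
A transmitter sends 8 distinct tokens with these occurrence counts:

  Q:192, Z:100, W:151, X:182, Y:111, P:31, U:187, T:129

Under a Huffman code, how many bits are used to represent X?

3

Repeatedly merge the two smallest:
combine P(31), Z(100) → 131
combine Y(111), T(129) → 240
combine 131, W(151) → 282
combine X(182), U(187) → 369
combine Q(192), 240 → 432
combine 282, 369 → 651
combine 432, 651 → 1083
The subtree containing X is merged 3 times, so code length = 3.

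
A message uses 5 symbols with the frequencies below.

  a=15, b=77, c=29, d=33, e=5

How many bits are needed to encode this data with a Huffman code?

Greedily combine the two least-frequent nodes:
combine e(5), a(15) → 20
combine 20, c(29) → 49
combine d(33), 49 → 82
combine b(77), 82 → 159
Each symbol's bit-cost is frequency × depth; summing gives 310 bits (equivalently 20 + 49 + 82 + 159).

310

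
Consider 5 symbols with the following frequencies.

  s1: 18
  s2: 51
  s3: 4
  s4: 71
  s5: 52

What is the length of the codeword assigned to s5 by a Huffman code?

Repeatedly merge the two smallest:
merge s3(4) and s1(18): 22
merge 22 and s2(51): 73
merge s5(52) and s4(71): 123
merge 73 and 123: 196
The subtree containing s5 is merged 2 times, so code length = 2.

2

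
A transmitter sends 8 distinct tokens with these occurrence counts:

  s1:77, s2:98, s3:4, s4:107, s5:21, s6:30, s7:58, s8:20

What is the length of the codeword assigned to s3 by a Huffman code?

6

Huffman merges, smallest pair first:
s3(4) + s8(20) → 24
s5(21) + 24 → 45
s6(30) + 45 → 75
s7(58) + 75 → 133
s1(77) + s2(98) → 175
s4(107) + 133 → 240
175 + 240 → 415
The subtree containing s3 is merged 6 times, so code length = 6.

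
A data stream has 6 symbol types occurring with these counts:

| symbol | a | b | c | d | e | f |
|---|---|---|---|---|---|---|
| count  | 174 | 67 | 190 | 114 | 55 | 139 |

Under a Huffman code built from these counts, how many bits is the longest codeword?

Merge the two lowest-weight nodes at each step:
merge e(55) and b(67): 122
merge d(114) and 122: 236
merge f(139) and a(174): 313
merge c(190) and 236: 426
merge 313 and 426: 739
The first pair merged (e, b) ends up deepest, at depth 4.

4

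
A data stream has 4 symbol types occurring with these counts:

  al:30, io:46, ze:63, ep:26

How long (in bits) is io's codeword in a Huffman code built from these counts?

Build the tree from the bottom:
merge ep(26) and al(30): 56
merge io(46) and 56: 102
merge ze(63) and 102: 165
io's leaf is at depth 2, giving a 2-bit codeword.

2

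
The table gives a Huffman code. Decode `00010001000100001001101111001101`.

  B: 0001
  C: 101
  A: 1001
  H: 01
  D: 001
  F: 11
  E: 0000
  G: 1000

BBBEACFAC

Read left to right; each codeword is recognised as soon as it completes (prefix code):
  0001→B | 0001→B | 0001→B | 0000→E | 1001→A | 101→C | 11→F | 1001→A | 101→C
Decoded message: BBBEACFAC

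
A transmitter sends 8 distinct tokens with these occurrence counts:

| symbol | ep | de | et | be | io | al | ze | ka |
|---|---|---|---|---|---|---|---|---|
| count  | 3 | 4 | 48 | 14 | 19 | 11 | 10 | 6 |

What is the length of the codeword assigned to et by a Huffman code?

1

Build the tree from the bottom:
combine ep(3), de(4) → 7
combine ka(6), 7 → 13
combine ze(10), al(11) → 21
combine 13, be(14) → 27
combine io(19), 21 → 40
combine 27, 40 → 67
combine et(48), 67 → 115
et is a child of the root — depth 1, so its codeword is a single bit.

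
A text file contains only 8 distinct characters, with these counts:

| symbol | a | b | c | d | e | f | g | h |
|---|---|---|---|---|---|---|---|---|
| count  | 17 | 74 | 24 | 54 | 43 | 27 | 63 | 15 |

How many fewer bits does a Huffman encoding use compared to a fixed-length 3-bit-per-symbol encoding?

54

Fixed-length: 3 bits × 317 symbols = 951 bits.
Huffman merges:
h(15) + a(17) → 32
c(24) + f(27) → 51
32 + e(43) → 75
51 + d(54) → 105
g(63) + b(74) → 137
75 + 105 → 180
137 + 180 → 317
Huffman total = 32 + 51 + 75 + 105 + 137 + 180 + 317 = 897 bits.
Saving = 951 − 897 = 54 bits.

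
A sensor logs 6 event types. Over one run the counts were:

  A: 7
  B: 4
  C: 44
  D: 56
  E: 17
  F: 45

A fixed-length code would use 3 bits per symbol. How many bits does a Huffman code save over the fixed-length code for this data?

Fixed-length: 3 bits × 173 symbols = 519 bits.
Huffman merges:
combine B(4), A(7) → 11
combine 11, E(17) → 28
combine 28, C(44) → 72
combine F(45), D(56) → 101
combine 72, 101 → 173
Huffman total = 11 + 28 + 72 + 101 + 173 = 385 bits.
Saving = 519 − 385 = 134 bits.

134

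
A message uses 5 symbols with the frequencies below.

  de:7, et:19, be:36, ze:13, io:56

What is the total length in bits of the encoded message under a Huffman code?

265

Merge the two smallest weights repeatedly:
merge de(7) and ze(13): 20
merge et(19) and 20: 39
merge be(36) and 39: 75
merge io(56) and 75: 131
Each symbol's bit-cost is frequency × depth; summing gives 265 bits (equivalently 20 + 39 + 75 + 131).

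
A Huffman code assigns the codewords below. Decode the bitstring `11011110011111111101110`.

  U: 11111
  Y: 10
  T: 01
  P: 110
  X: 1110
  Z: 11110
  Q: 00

PZTUXX

Read left to right; each codeword is recognised as soon as it completes (prefix code):
  110→P | 11110→Z | 01→T | 11111→U | 1110→X | 1110→X
Decoded message: PZTUXX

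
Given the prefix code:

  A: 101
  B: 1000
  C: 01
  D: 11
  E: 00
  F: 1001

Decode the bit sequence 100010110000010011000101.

Read left to right; each codeword is recognised as soon as it completes (prefix code):
  1000→B | 101→A | 1000→B | 00→E | 1001→F | 1000→B | 101→A
Decoded message: BABEFBA

BABEFBA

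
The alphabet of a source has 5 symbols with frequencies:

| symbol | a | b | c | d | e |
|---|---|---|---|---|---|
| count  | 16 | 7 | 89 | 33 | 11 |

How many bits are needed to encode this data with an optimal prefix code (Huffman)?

275

Merge the two smallest weights repeatedly:
combine b(7), e(11) → 18
combine a(16), 18 → 34
combine d(33), 34 → 67
combine 67, c(89) → 156
Total encoded bits = sum of merged weights = 18 + 34 + 67 + 156 = 275.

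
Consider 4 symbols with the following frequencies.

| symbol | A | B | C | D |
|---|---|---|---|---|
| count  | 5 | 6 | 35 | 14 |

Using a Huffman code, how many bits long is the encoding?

96

Merge the two smallest weights repeatedly:
combine A(5), B(6) → 11
combine 11, D(14) → 25
combine 25, C(35) → 60
Total encoded bits = sum of merged weights = 11 + 25 + 60 = 96.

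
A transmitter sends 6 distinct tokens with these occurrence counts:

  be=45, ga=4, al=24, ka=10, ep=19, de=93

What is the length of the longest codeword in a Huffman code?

5

Merge the two lowest-weight nodes at each step:
combine ga(4), ka(10) → 14
combine 14, ep(19) → 33
combine al(24), 33 → 57
combine be(45), 57 → 102
combine de(93), 102 → 195
Maximum depth reached is 5.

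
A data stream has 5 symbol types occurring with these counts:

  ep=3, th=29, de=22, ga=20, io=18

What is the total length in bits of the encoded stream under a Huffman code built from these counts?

Greedily combine the two least-frequent nodes:
combine ep(3), io(18) → 21
combine ga(20), 21 → 41
combine de(22), th(29) → 51
combine 41, 51 → 92
Each symbol's bit-cost is frequency × depth; summing gives 205 bits (equivalently 21 + 41 + 51 + 92).

205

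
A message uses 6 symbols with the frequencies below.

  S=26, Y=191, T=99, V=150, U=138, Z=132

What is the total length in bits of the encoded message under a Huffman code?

1854

Build the Huffman tree bottom-up:
S(26) + T(99) → 125
125 + Z(132) → 257
U(138) + V(150) → 288
Y(191) + 257 → 448
288 + 448 → 736
Each symbol's bit-cost is frequency × depth; summing gives 1854 bits (equivalently 125 + 257 + 288 + 448 + 736).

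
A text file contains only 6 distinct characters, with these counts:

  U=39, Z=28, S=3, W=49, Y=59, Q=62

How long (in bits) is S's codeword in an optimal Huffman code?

Build the tree from the bottom:
merge S(3) and Z(28): 31
merge 31 and U(39): 70
merge W(49) and Y(59): 108
merge Q(62) and 70: 132
merge 108 and 132: 240
S sits 4 levels below the root, so its codeword is 4 bits.

4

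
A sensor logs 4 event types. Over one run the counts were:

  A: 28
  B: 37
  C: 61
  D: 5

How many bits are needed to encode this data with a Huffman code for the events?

234

Build the Huffman tree bottom-up:
merge D(5) and A(28): 33
merge 33 and B(37): 70
merge C(61) and 70: 131
Total encoded bits = sum of merged weights = 33 + 70 + 131 = 234.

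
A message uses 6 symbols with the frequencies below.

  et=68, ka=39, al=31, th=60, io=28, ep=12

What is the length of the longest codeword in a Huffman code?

Merge the two lowest-weight nodes at each step:
merge ep(12) and io(28): 40
merge al(31) and ka(39): 70
merge 40 and th(60): 100
merge et(68) and 70: 138
merge 100 and 138: 238
The rarest symbols sit at the bottom; the longest codeword is 3 bits.

3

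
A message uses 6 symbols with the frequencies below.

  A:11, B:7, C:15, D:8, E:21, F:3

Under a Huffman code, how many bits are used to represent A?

2

Repeatedly merge the two smallest:
F(3) + B(7) → 10
D(8) + 10 → 18
A(11) + C(15) → 26
18 + E(21) → 39
26 + 39 → 65
The subtree containing A is merged 2 times, so code length = 2.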